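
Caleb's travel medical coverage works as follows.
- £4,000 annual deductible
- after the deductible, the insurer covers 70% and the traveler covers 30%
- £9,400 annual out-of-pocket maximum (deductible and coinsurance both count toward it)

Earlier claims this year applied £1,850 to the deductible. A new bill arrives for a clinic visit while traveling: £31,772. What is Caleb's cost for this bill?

Deductible still to meet: £4,000 − £1,850 = £2,150.
After the £2,150 deductible portion, £31,772 − £2,150 = £29,622 is subject to coinsurance.
Traveler's 30% share of £29,622 is £8,886.60.
That puts the traveler's cost at £2,150 + £8,886.60 = £11,036.60 before any cap.
Adding £11,036.60 to the £1,850 already spent would give £12,886.60, which exceeds the £9,400 cap; the traveler pays just £9,400 − £1,850 = £7,550.

£7,550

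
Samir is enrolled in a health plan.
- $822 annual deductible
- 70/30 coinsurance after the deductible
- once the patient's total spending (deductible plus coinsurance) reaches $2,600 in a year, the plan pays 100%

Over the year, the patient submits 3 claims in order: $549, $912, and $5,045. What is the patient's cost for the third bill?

$1,513.50

#1 ($549): all of it applies to the deductible. Cost to patient: $549. OOP to date $549.
#2 ($912): deductible takes $273, $639 remains; 30% of $639 = $191.70. Patient owes $464.70 (running OOP $1,013.70).
#3 ($5,045): deductible already satisfied, so patient's share is 30% × $5,045 = $1,513.50. Patient pays $1,513.50; OOP now $2,527.20.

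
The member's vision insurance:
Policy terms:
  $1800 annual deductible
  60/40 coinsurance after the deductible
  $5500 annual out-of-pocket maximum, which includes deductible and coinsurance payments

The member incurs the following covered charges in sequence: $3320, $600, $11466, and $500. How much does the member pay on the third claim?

$2852

Claim 1 ($3320): $1800 to deductible, leaving $1520; 40% of $1520 = $608. Member owes $2408 (running OOP $2408).
Claim 2 ($600): deductible met; 40% of $600 = $240. Member owes $240 (running OOP $2648).
Claim 3 ($11466): 40% coinsurance on $11466 = $4586.40. Adding that to $2648 gives $7234.40, past the $5500 cap; member pays only $5500 − $2648 = $2852.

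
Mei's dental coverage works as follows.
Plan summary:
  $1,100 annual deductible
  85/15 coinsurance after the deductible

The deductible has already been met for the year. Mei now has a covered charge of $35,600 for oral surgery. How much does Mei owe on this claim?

With the deductible met, the entire $35,600 is subject to coinsurance.
15% of $35,600 = $5,340 falls to the patient.

$5,340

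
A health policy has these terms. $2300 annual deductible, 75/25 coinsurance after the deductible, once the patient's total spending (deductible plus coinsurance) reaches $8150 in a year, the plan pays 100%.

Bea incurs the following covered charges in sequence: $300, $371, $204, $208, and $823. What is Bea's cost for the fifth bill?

#1 ($300): fully absorbed by the deductible. Cost to patient: $300. OOP to date $300.
#2 ($371): entire amount goes to the deductible. Cost to patient: $371. OOP to date $671.
#3 ($204): fully absorbed by the deductible. Patient pays $204; OOP now $875.
#4 ($208): entire amount goes to the deductible. Patient pays $208; OOP now $1083.
#5 ($823): entire amount goes to the deductible. Patient owes $823 (running OOP $1906).

$823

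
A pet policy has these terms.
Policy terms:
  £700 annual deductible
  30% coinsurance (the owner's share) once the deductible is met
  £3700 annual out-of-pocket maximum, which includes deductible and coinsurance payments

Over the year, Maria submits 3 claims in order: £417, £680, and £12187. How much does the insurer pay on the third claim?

Bill 1, £417: entire amount goes to the deductible. Cost to owner: £417. OOP to date £417. Plan pays £417 − £417 = £0.
Bill 2, £680: £283 finishes the deductible; £397 goes to coinsurance; coinsurance £397 × 30% = £119.10. Owner owes £402.10 (running OOP £819.10). Insurer: £680 − £402.10 = £277.90.
Bill 3, £12187: deductible already satisfied, so owner's share is 30% × £12187 = £3656.10. Adding that to £819.10 gives £4475.20, past the £3700 cap; owner pays only £3700 − £819.10 = £2880.90. Plan pays £12187 − £2880.90 = £9306.10.

£9306.10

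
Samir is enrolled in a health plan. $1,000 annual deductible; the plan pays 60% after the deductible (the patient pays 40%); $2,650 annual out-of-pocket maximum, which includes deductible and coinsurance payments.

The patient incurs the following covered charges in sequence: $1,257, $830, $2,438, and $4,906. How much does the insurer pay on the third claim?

$1,462.80

Bill 1, $1,257: $1,000 to deductible, leaving $257; 40% of $257 = $102.80. Patient owes $1,102.80 (running OOP $1,102.80). Insurer: $1,257 − $1,102.80 = $154.20.
Bill 2, $830: deductible already satisfied, so patient's share is 40% × $830 = $332. Cost to patient: $332. OOP to date $1,434.80. Insurer: $830 − $332 = $498.
Bill 3, $2,438: deductible met; 40% of $2,438 = $975.20. Cost to patient: $975.20. OOP to date $2,410. Plan pays $2,438 − $975.20 = $1,462.80.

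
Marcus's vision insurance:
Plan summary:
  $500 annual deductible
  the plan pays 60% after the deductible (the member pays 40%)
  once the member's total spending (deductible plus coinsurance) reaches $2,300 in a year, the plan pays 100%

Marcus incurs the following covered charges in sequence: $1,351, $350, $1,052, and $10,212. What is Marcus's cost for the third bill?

$420.80

#1 ($1,351): $500 to deductible, leaving $851; coinsurance $851 × 40% = $340.40. Cost to member: $840.40. OOP to date $840.40.
#2 ($350): deductible met; 40% of $350 = $140. Member pays $140; OOP now $980.40.
#3 ($1,052): 40% coinsurance on $1,052 = $420.80. Cost to member: $420.80. OOP to date $1,401.20.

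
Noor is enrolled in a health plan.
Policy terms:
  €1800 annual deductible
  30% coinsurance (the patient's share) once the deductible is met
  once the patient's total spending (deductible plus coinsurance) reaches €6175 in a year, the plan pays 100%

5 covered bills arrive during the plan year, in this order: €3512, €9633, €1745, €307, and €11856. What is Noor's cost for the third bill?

Claim 1 (€3512): deductible takes €1800, €1712 remains; patient's 30% is €513.60. Patient owes €2313.60 (running OOP €2313.60).
Claim 2 (€9633): deductible already satisfied, so patient's share is 30% × €9633 = €2889.90. Patient owes €2889.90 (running OOP €5203.50).
Claim 3 (€1745): deductible already satisfied, so patient's share is 30% × €1745 = €523.50. Cost to patient: €523.50. OOP to date €5727.

€523.50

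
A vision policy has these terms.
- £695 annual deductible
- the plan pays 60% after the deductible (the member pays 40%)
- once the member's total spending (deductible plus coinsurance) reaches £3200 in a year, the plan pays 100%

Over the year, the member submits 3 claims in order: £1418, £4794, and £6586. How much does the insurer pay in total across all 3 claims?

Claim 1 (£1418): deductible takes £695, £723 remains; 40% of £723 = £289.20. Member pays £984.20; OOP now £984.20. Plan pays £1418 − £984.20 = £433.80.
Claim 2 (£4794): deductible met; 40% of £4794 = £1917.60. Member pays £1917.60; OOP now £2901.80. Plan pays £4794 − £1917.60 = £2876.40.
Claim 3 (£6586): deductible met; 40% of £6586 = £2634.40. OOP would hit £5536.20 > £3200, so the cap limits the member to £3200 − £2901.80 = £298.20. Plan pays £6586 − £298.20 = £6287.80.
Insurer total = bills − member's total = £12798 − £3200 = £9598.

£9598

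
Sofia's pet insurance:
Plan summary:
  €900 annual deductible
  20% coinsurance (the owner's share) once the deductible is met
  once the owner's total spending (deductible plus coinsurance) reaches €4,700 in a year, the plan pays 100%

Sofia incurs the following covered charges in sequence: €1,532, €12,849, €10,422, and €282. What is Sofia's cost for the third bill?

€1,103.80

Bill 1, €1,532: €900 finishes the deductible; €632 goes to coinsurance; owner's 20% is €126.40. Cost to owner: €1,026.40. OOP to date €1,026.40.
Bill 2, €12,849: 20% coinsurance on €12,849 = €2,569.80. Owner owes €2,569.80 (running OOP €3,596.20).
Bill 3, €10,422: 20% coinsurance on €10,422 = €2,084.40. OOP would hit €5,680.60 > €4,700, so the cap limits the owner to €4,700 − €3,596.20 = €1,103.80.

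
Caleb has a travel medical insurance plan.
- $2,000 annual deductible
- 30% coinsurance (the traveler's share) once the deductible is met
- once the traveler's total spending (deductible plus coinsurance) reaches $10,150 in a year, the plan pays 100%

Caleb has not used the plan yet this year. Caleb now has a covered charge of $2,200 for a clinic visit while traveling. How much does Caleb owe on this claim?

$2,060

Nothing has been paid toward the $2,000 deductible, so the first $2,000 of this charge is applied there.
That leaves $2,200 − $2,000 = $200 for coinsurance.
30% of $200 = $60 falls to the traveler.
Traveler responsibility before any cap: $2,000 + $60 = $2,060.
Total out-of-pocket so far would be $0 + $2,060 = $2,060, below the $10,150 cap — no reduction.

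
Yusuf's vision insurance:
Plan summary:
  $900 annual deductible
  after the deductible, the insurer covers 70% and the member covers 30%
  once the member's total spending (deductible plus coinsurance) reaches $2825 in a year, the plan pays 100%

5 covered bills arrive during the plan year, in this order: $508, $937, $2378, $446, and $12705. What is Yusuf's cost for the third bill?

Claim 1 — $508: entire amount goes to the deductible. Member owes $508 (running OOP $508).
Claim 2 — $937: $392 to deductible, leaving $545; 30% of $545 = $163.50. Member pays $555.50; OOP now $1063.50.
Claim 3 — $2378: deductible already satisfied, so member's share is 30% × $2378 = $713.40. Member owes $713.40 (running OOP $1776.90).

$713.40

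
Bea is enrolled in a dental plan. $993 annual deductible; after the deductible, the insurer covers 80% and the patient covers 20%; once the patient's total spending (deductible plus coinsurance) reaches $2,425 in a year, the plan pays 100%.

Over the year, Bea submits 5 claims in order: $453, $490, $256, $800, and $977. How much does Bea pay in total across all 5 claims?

$1,389.60

Claim 1 ($453): fully absorbed by the deductible. Patient owes $453 (running OOP $453).
Claim 2 ($490): fully absorbed by the deductible. Patient owes $490 (running OOP $943).
Claim 3 ($256): $50 to deductible, leaving $206; 20% of $206 = $41.20. Cost to patient: $91.20. OOP to date $1,034.20.
Claim 4 ($800): 20% coinsurance on $800 = $160. Patient owes $160 (running OOP $1,194.20).
Claim 5 ($977): deductible already satisfied, so patient's share is 20% × $977 = $195.40. Patient owes $195.40 (running OOP $1,389.60).
Total paid by the patient: $453 + $490 + $91.20 + $160 + $195.40 = $1,389.60.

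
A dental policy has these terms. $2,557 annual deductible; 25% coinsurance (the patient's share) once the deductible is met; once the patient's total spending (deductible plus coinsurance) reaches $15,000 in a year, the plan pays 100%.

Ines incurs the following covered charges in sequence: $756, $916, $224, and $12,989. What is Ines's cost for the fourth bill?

Claim 1 ($756): fully absorbed by the deductible. Patient owes $756 (running OOP $756).
Claim 2 ($916): all of it applies to the deductible. Cost to patient: $916. OOP to date $1,672.
Claim 3 ($224): fully absorbed by the deductible. Cost to patient: $224. OOP to date $1,896.
Claim 4 ($12,989): $661 to deductible, leaving $12,328; coinsurance $12,328 × 25% = $3,082. Patient pays $3,743; OOP now $5,639.

$3,743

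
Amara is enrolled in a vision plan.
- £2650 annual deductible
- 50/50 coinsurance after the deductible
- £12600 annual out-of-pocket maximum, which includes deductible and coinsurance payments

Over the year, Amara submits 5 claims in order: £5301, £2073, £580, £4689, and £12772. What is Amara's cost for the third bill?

£290

#1 (£5301): £2650 to deductible, leaving £2651; coinsurance £2651 × 50% = £1325.50. Member owes £3975.50 (running OOP £3975.50).
#2 (£2073): deductible met; 50% of £2073 = £1036.50. Cost to member: £1036.50. OOP to date £5012.
#3 (£580): deductible met; 50% of £580 = £290. Cost to member: £290. OOP to date £5302.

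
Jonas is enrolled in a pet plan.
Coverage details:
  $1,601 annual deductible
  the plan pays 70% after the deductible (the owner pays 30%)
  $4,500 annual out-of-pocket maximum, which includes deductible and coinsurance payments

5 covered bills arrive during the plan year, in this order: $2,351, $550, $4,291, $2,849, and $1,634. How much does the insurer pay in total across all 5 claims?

$7,175

Claim 1 — $2,351: $1,601 to deductible, leaving $750; 30% of $750 = $225. Cost to owner: $1,826. OOP to date $1,826. Plan pays $2,351 − $1,826 = $525.
Claim 2 — $550: deductible already satisfied, so owner's share is 30% × $550 = $165. Cost to owner: $165. OOP to date $1,991. Plan pays $550 − $165 = $385.
Claim 3 — $4,291: deductible met; 30% of $4,291 = $1,287.30. Cost to owner: $1,287.30. OOP to date $3,278.30. Insurer: $4,291 − $1,287.30 = $3,003.70.
Claim 4 — $2,849: 30% coinsurance on $2,849 = $854.70. Owner pays $854.70; OOP now $4,133. Plan pays $2,849 − $854.70 = $1,994.30.
Claim 5 — $1,634: deductible met; 30% of $1,634 = $490.20. That would push OOP to $4,623.20, over the $4,500 cap, so owner pays $4,500 − $4,133 = $367. Plan pays $1,634 − $367 = $1,267.
Insurer total = bills − owner's total = $11,675 − $4,500 = $7,175.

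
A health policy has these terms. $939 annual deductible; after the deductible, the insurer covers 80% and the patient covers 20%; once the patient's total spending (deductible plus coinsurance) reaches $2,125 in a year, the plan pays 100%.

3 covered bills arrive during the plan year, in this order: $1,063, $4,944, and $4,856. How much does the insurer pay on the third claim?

Bill 1, $1,063: deductible takes $939, $124 remains; coinsurance $124 × 20% = $24.80. Cost to patient: $963.80. OOP to date $963.80. Plan pays $1,063 − $963.80 = $99.20.
Bill 2, $4,944: 20% coinsurance on $4,944 = $988.80. Cost to patient: $988.80. OOP to date $1,952.60. Plan pays $4,944 − $988.80 = $3,955.20.
Bill 3, $4,856: deductible already satisfied, so patient's share is 20% × $4,856 = $971.20. That would push OOP to $2,923.80, over the $2,125 cap, so patient pays $2,125 − $1,952.60 = $172.40. Plan pays $4,856 − $172.40 = $4,683.60.

$4,683.60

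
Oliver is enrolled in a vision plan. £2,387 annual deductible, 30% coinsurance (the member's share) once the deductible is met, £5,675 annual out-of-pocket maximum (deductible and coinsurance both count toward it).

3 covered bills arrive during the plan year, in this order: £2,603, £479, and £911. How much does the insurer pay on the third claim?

£637.70

Claim 1 (£2,603): £2,387 finishes the deductible; £216 goes to coinsurance; 30% of £216 = £64.80. Member owes £2,451.80 (running OOP £2,451.80). Plan pays £2,603 − £2,451.80 = £151.20.
Claim 2 (£479): 30% coinsurance on £479 = £143.70. Member pays £143.70; OOP now £2,595.50. Insurer: £479 − £143.70 = £335.30.
Claim 3 (£911): deductible met; 30% of £911 = £273.30. Member pays £273.30; OOP now £2,868.80. Plan pays £911 − £273.30 = £637.70.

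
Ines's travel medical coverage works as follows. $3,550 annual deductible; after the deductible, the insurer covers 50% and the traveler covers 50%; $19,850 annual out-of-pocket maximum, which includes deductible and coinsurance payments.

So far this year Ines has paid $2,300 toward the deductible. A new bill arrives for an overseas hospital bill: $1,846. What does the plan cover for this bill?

$298

$2,300 of the $3,550 deductible is already met, leaving $1,250.
After the $1,250 deductible portion, $1,846 − $1,250 = $596 is subject to coinsurance.
50% of $596 = $298 falls to the traveler.
So the traveler owes $1,250 + $298 = $1,548 before any cap.
Cumulative spending $2,300 + $1,548 = $3,848 stays under the $19,850 maximum.
Insurer pays the balance: $1,846 − $1,548 = $298.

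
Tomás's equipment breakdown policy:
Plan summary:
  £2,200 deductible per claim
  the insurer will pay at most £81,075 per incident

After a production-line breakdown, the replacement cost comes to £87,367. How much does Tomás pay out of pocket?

After the deductible, £87,367 − £2,200 = £85,167 remains.
The £81,075 per-incident cap binds; insurer pays £81,075.
Out of pocket: £87,367 − £81,075 = £6,292.

£6,292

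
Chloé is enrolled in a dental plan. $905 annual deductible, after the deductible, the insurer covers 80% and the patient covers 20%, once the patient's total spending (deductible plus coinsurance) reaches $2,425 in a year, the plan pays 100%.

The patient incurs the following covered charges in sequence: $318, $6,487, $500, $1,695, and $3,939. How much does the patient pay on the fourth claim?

Bill 1, $318: fully absorbed by the deductible. Cost to patient: $318. OOP to date $318.
Bill 2, $6,487: $587 finishes the deductible; $5,900 goes to coinsurance; patient's 20% is $1,180. Patient pays $1,767; OOP now $2,085.
Bill 3, $500: 20% coinsurance on $500 = $100. Patient pays $100; OOP now $2,185.
Bill 4, $1,695: 20% coinsurance on $1,695 = $339. Adding that to $2,185 gives $2,524, past the $2,425 cap; patient pays only $2,425 − $2,185 = $240.

$240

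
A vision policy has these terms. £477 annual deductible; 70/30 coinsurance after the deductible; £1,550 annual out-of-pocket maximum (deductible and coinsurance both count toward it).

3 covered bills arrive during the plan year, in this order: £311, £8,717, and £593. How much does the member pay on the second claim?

£1,239

Claim 1 (£311): entire amount goes to the deductible. Cost to member: £311. OOP to date £311.
Claim 2 (£8,717): deductible takes £166, £8,551 remains; coinsurance £8,551 × 30% = £2,565.30. Together that's £166 + £2,565.30 = £2,731.30. That would push OOP to £3,042.30, over the £1,550 cap, so member pays £1,550 − £311 = £1,239.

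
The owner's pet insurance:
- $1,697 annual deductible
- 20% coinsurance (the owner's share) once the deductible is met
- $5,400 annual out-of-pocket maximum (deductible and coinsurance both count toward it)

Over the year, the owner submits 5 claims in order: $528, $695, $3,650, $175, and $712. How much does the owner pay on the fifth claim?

$142.40

Bill 1, $528: fully absorbed by the deductible. Cost to owner: $528. OOP to date $528.
Bill 2, $695: entire amount goes to the deductible. Cost to owner: $695. OOP to date $1,223.
Bill 3, $3,650: $474 finishes the deductible; $3,176 goes to coinsurance; coinsurance $3,176 × 20% = $635.20. Owner pays $1,109.20; OOP now $2,332.20.
Bill 4, $175: deductible already satisfied, so owner's share is 20% × $175 = $35. Cost to owner: $35. OOP to date $2,367.20.
Bill 5, $712: deductible met; 20% of $712 = $142.40. Cost to owner: $142.40. OOP to date $2,509.60.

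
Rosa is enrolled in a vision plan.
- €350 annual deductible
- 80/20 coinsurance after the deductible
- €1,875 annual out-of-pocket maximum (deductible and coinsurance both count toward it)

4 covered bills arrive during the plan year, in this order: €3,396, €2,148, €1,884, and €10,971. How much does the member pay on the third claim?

Bill 1, €3,396: €350 to deductible, leaving €3,046; member's 20% is €609.20. Member pays €959.20; OOP now €959.20.
Bill 2, €2,148: deductible met; 20% of €2,148 = €429.60. Cost to member: €429.60. OOP to date €1,388.80.
Bill 3, €1,884: deductible met; 20% of €1,884 = €376.80. Member pays €376.80; OOP now €1,765.60.

€376.80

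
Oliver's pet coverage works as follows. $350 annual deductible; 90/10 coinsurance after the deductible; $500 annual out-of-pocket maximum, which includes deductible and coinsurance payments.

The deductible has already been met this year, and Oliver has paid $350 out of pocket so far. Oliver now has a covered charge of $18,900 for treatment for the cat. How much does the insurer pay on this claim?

$18,750

With the deductible met, the entire $18,900 is subject to coinsurance.
Owner's 10% share of $18,900 is $1,890.
Adding $1,890 to the $350 already spent would give $2,240, which exceeds the $500 cap; the owner pays just $500 − $350 = $150.
Insurer pays the balance: $18,900 − $150 = $18,750.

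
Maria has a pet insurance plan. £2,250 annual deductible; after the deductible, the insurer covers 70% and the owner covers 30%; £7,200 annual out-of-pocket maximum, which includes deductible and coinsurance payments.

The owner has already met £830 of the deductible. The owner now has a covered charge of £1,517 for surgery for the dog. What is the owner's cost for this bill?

£1,449.10

£830 of the £2,250 deductible is already met, leaving £1,420.
That leaves £1,517 − £1,420 = £97 for coinsurance.
30% of £97 = £29.10 falls to the owner.
That puts the owner's cost at £1,420 + £29.10 = £1,449.10 before any cap.
Cumulative spending £830 + £1,449.10 = £2,279.10 stays under the £7,200 maximum.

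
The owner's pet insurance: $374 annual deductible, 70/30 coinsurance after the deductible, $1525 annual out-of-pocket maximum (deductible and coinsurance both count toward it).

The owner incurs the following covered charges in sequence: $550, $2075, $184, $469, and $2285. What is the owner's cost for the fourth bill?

Bill 1, $550: $374 to deductible, leaving $176; owner's 30% is $52.80. Cost to owner: $426.80. OOP to date $426.80.
Bill 2, $2075: 30% coinsurance on $2075 = $622.50. Owner owes $622.50 (running OOP $1049.30).
Bill 3, $184: deductible already satisfied, so owner's share is 30% × $184 = $55.20. Cost to owner: $55.20. OOP to date $1104.50.
Bill 4, $469: deductible met; 30% of $469 = $140.70. Owner owes $140.70 (running OOP $1245.20).

$140.70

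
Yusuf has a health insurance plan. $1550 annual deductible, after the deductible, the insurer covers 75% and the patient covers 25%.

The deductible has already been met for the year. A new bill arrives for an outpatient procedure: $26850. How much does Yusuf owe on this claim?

$6712.50

With the deductible met, the entire $26850 is subject to coinsurance.
Coinsurance: $26850 × 25% = $6712.50.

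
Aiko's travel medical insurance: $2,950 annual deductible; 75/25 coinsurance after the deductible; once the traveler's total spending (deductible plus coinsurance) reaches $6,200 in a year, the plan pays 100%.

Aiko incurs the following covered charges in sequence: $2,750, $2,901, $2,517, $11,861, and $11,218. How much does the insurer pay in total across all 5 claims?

$25,047

#1 ($2,750): entire amount goes to the deductible. Traveler owes $2,750 (running OOP $2,750). Plan pays $2,750 − $2,750 = $0.
#2 ($2,901): $200 to deductible, leaving $2,701; 25% of $2,701 = $675.25. Cost to traveler: $875.25. OOP to date $3,625.25. Plan pays $2,901 − $875.25 = $2,025.75.
#3 ($2,517): 25% coinsurance on $2,517 = $629.25. Cost to traveler: $629.25. OOP to date $4,254.50. Plan pays $2,517 − $629.25 = $1,887.75.
#4 ($11,861): 25% coinsurance on $11,861 = $2,965.25. OOP would hit $7,219.75 > $6,200, so the cap limits the traveler to $6,200 − $4,254.50 = $1,945.50. Insurer: $11,861 − $1,945.50 = $9,915.50.
#5 ($11,218): deductible met; 25% of $11,218 = $2,804.50. Adding that to $6,200 gives $9,004.50, past the $6,200 cap; traveler pays only $6,200 − $6,200 = $0. Plan pays $11,218 − $0 = $11,218.
Insurer total: $0 + $2,025.75 + $1,887.75 + $9,915.50 + $11,218 = $25,047.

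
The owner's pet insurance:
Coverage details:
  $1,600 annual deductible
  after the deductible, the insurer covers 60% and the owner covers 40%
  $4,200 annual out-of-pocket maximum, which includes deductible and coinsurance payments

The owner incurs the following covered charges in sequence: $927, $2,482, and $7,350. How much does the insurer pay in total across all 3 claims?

$6,559

Claim 1 — $927: all of it applies to the deductible. Cost to owner: $927. OOP to date $927. Insurer: $927 − $927 = $0.
Claim 2 — $2,482: $673 to deductible, leaving $1,809; coinsurance $1,809 × 40% = $723.60. Owner owes $1,396.60 (running OOP $2,323.60). Insurer: $2,482 − $1,396.60 = $1,085.40.
Claim 3 — $7,350: 40% coinsurance on $7,350 = $2,940. OOP would hit $5,263.60 > $4,200, so the cap limits the owner to $4,200 − $2,323.60 = $1,876.40. Insurer: $7,350 − $1,876.40 = $5,473.60.
Insurer total = bills − owner's total = $10,759 − $4,200 = $6,559.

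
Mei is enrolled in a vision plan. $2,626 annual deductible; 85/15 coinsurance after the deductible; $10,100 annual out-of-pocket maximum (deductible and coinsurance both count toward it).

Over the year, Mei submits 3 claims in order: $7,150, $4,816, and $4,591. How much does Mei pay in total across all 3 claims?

#1 ($7,150): deductible takes $2,626, $4,524 remains; 15% of $4,524 = $678.60. Cost to member: $3,304.60. OOP to date $3,304.60.
#2 ($4,816): 15% coinsurance on $4,816 = $722.40. Member pays $722.40; OOP now $4,027.
#3 ($4,591): deductible met; 15% of $4,591 = $688.65. Member owes $688.65 (running OOP $4,715.65).
Total paid by the member: $3,304.60 + $722.40 + $688.65 = $4,715.65.

$4,715.65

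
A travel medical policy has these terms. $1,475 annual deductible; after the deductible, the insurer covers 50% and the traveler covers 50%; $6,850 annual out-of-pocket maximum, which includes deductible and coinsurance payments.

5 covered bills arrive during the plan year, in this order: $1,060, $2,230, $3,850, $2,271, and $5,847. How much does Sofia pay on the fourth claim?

$1,135.50

Claim 1 — $1,060: entire amount goes to the deductible. Traveler owes $1,060 (running OOP $1,060).
Claim 2 — $2,230: $415 to deductible, leaving $1,815; traveler's 50% is $907.50. Traveler pays $1,322.50; OOP now $2,382.50.
Claim 3 — $3,850: 50% coinsurance on $3,850 = $1,925. Cost to traveler: $1,925. OOP to date $4,307.50.
Claim 4 — $2,271: deductible already satisfied, so traveler's share is 50% × $2,271 = $1,135.50. Traveler pays $1,135.50; OOP now $5,443.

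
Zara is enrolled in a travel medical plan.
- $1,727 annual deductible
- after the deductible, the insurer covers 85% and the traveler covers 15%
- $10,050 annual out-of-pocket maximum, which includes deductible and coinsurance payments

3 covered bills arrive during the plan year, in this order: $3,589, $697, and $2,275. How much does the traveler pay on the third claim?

Bill 1, $3,589: deductible takes $1,727, $1,862 remains; traveler's 15% is $279.30. Traveler pays $2,006.30; OOP now $2,006.30.
Bill 2, $697: 15% coinsurance on $697 = $104.55. Cost to traveler: $104.55. OOP to date $2,110.85.
Bill 3, $2,275: deductible met; 15% of $2,275 = $341.25. Cost to traveler: $341.25. OOP to date $2,452.10.

$341.25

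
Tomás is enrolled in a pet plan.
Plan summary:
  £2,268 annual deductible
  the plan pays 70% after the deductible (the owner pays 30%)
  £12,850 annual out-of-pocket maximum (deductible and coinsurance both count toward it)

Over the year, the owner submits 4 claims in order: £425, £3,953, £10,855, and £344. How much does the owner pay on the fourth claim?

£103.20

#1 (£425): fully absorbed by the deductible. Cost to owner: £425. OOP to date £425.
#2 (£3,953): £1,843 to deductible, leaving £2,110; coinsurance £2,110 × 30% = £633. Owner owes £2,476 (running OOP £2,901).
#3 (£10,855): deductible already satisfied, so owner's share is 30% × £10,855 = £3,256.50. Cost to owner: £3,256.50. OOP to date £6,157.50.
#4 (£344): deductible already satisfied, so owner's share is 30% × £344 = £103.20. Owner pays £103.20; OOP now £6,260.70.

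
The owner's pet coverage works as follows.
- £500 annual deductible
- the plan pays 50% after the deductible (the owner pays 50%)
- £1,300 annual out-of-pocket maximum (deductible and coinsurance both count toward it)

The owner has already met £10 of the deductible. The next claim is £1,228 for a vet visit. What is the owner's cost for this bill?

£859

Remaining deductible: £500 − £10 = £490.
That leaves £1,228 − £490 = £738 for coinsurance.
Owner's 50% share of £738 is £369.
Owner responsibility before any cap: £490 + £369 = £859.
Cumulative spending £10 + £859 = £869 stays under the £1,300 maximum.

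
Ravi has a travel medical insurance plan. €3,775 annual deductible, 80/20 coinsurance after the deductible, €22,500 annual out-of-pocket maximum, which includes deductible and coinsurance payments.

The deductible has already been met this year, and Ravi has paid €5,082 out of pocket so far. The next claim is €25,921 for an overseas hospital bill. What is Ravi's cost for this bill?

With the deductible met, the entire €25,921 is subject to coinsurance.
20% of €25,921 = €5,184.20 falls to the traveler.
Year-to-date out-of-pocket becomes €5,082 + €5,184.20 = €10,266.20, still under the €22,500 maximum, so no cap applies.

€5,184.20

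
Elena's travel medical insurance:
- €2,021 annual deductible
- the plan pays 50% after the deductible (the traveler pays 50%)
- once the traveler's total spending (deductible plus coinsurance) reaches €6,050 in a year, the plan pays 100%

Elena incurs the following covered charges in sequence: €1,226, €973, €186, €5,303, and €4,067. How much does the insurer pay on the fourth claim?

Bill 1, €1,226: fully absorbed by the deductible. Cost to traveler: €1,226. OOP to date €1,226. Plan pays €1,226 − €1,226 = €0.
Bill 2, €973: €795 finishes the deductible; €178 goes to coinsurance; coinsurance €178 × 50% = €89. Traveler owes €884 (running OOP €2,110). Plan pays €973 − €884 = €89.
Bill 3, €186: deductible already satisfied, so traveler's share is 50% × €186 = €93. Traveler owes €93 (running OOP €2,203). Insurer: €186 − €93 = €93.
Bill 4, €5,303: deductible met; 50% of €5,303 = €2,651.50. Traveler pays €2,651.50; OOP now €4,854.50. Insurer: €5,303 − €2,651.50 = €2,651.50.

€2,651.50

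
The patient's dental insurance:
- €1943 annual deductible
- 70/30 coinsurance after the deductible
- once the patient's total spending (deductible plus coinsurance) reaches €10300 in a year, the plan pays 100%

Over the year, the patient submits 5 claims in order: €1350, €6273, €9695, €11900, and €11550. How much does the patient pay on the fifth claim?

€174.50

#1 (€1350): entire amount goes to the deductible. Cost to patient: €1350. OOP to date €1350.
#2 (€6273): deductible takes €593, €5680 remains; coinsurance €5680 × 30% = €1704. Patient owes €2297 (running OOP €3647).
#3 (€9695): deductible met; 30% of €9695 = €2908.50. Cost to patient: €2908.50. OOP to date €6555.50.
#4 (€11900): deductible met; 30% of €11900 = €3570. Patient owes €3570 (running OOP €10125.50).
#5 (€11550): deductible met; 30% of €11550 = €3465. Adding that to €10125.50 gives €13590.50, past the €10300 cap; patient pays only €10300 − €10125.50 = €174.50.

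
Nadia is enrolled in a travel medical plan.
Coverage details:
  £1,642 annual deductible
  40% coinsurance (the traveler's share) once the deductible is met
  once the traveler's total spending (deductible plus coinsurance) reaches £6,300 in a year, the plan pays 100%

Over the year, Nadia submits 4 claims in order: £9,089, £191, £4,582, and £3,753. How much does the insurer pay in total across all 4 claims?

£11,315

#1 (£9,089): £1,642 to deductible, leaving £7,447; traveler's 40% is £2,978.80. Cost to traveler: £4,620.80. OOP to date £4,620.80. Insurer: £9,089 − £4,620.80 = £4,468.20.
#2 (£191): deductible already satisfied, so traveler's share is 40% × £191 = £76.40. Traveler owes £76.40 (running OOP £4,697.20). Plan pays £191 − £76.40 = £114.60.
#3 (£4,582): deductible already satisfied, so traveler's share is 40% × £4,582 = £1,832.80. Adding that to £4,697.20 gives £6,530, past the £6,300 cap; traveler pays only £6,300 − £4,697.20 = £1,602.80. Insurer: £4,582 − £1,602.80 = £2,979.20.
#4 (£3,753): 40% coinsurance on £3,753 = £1,501.20. Adding that to £6,300 gives £7,801.20, past the £6,300 cap; traveler pays only £6,300 − £6,300 = £0. Insurer: £3,753 − £0 = £3,753.
Insurer total: £4,468.20 + £114.60 + £2,979.20 + £3,753 = £11,315.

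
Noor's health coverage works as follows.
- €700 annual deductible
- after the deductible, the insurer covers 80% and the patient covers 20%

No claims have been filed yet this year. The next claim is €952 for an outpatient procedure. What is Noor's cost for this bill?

€750.40

Nothing has been paid toward the €700 deductible, so the first €700 of this charge is applied there.
That leaves €952 − €700 = €252 for coinsurance.
Coinsurance: €252 × 20% = €50.40.
So the patient owes €700 + €50.40 = €750.40.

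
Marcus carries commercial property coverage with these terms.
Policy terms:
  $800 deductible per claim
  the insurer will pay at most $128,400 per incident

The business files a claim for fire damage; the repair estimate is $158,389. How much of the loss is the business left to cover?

$29,989

Subtract the deductible: $158,389 − $800 = $157,589.
$157,589 exceeds the $128,400 limit, so the insurer pays the limit: $128,400.
Business's share is the uncovered remainder: $158,389 − $128,400 = $29,989.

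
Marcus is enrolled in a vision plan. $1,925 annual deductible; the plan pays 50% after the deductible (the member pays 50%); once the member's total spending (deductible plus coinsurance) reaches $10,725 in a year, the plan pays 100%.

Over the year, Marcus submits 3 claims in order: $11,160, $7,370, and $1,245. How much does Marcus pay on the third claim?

$497.50

Claim 1 — $11,160: $1,925 to deductible, leaving $9,235; member's 50% is $4,617.50. Member owes $6,542.50 (running OOP $6,542.50).
Claim 2 — $7,370: 50% coinsurance on $7,370 = $3,685. Member owes $3,685 (running OOP $10,227.50).
Claim 3 — $1,245: deductible met; 50% of $1,245 = $622.50. OOP would hit $10,850 > $10,725, so the cap limits the member to $10,725 − $10,227.50 = $497.50.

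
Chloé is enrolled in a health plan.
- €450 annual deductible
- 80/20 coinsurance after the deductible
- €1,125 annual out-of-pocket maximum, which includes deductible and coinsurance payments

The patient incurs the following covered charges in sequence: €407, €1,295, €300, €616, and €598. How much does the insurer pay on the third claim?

Claim 1 — €407: fully absorbed by the deductible. Patient pays €407; OOP now €407. Insurer: €407 − €407 = €0.
Claim 2 — €1,295: €43 to deductible, leaving €1,252; patient's 20% is €250.40. Patient pays €293.40; OOP now €700.40. Insurer: €1,295 − €293.40 = €1,001.60.
Claim 3 — €300: 20% coinsurance on €300 = €60. Patient owes €60 (running OOP €760.40). Plan pays €300 − €60 = €240.

€240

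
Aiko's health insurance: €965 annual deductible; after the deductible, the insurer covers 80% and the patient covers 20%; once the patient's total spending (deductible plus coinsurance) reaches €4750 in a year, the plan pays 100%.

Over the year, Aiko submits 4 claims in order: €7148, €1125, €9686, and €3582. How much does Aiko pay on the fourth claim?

€386.20

Bill 1, €7148: €965 finishes the deductible; €6183 goes to coinsurance; coinsurance €6183 × 20% = €1236.60. Patient pays €2201.60; OOP now €2201.60.
Bill 2, €1125: 20% coinsurance on €1125 = €225. Patient owes €225 (running OOP €2426.60).
Bill 3, €9686: 20% coinsurance on €9686 = €1937.20. Patient pays €1937.20; OOP now €4363.80.
Bill 4, €3582: 20% coinsurance on €3582 = €716.40. Adding that to €4363.80 gives €5080.20, past the €4750 cap; patient pays only €4750 − €4363.80 = €386.20.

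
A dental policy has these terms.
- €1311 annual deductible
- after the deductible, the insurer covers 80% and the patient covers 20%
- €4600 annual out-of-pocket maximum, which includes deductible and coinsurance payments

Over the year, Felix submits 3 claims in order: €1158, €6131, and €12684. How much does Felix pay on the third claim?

Bill 1, €1158: entire amount goes to the deductible. Patient owes €1158 (running OOP €1158).
Bill 2, €6131: €153 finishes the deductible; €5978 goes to coinsurance; coinsurance €5978 × 20% = €1195.60. Patient pays €1348.60; OOP now €2506.60.
Bill 3, €12684: 20% coinsurance on €12684 = €2536.80. That would push OOP to €5043.40, over the €4600 cap, so patient pays €4600 − €2506.60 = €2093.40.

€2093.40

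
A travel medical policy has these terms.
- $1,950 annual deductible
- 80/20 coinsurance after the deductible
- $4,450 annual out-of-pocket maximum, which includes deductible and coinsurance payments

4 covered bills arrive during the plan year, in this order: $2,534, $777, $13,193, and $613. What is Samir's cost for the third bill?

$2,227.80

Bill 1, $2,534: deductible takes $1,950, $584 remains; 20% of $584 = $116.80. Traveler owes $2,066.80 (running OOP $2,066.80).
Bill 2, $777: 20% coinsurance on $777 = $155.40. Traveler pays $155.40; OOP now $2,222.20.
Bill 3, $13,193: 20% coinsurance on $13,193 = $2,638.60. OOP would hit $4,860.80 > $4,450, so the cap limits the traveler to $4,450 − $2,222.20 = $2,227.80.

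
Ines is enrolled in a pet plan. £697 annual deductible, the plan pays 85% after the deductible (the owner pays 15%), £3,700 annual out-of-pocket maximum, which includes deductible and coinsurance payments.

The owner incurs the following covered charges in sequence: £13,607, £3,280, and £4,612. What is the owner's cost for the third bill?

£574.50

#1 (£13,607): £697 to deductible, leaving £12,910; 15% of £12,910 = £1,936.50. Owner owes £2,633.50 (running OOP £2,633.50).
#2 (£3,280): deductible already satisfied, so owner's share is 15% × £3,280 = £492. Owner owes £492 (running OOP £3,125.50).
#3 (£4,612): deductible already satisfied, so owner's share is 15% × £4,612 = £691.80. OOP would hit £3,817.30 > £3,700, so the cap limits the owner to £3,700 − £3,125.50 = £574.50.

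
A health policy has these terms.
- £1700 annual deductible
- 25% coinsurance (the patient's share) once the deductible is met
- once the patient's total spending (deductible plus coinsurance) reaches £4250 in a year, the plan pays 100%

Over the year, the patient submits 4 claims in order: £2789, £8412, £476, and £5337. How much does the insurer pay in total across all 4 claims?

£12764

Claim 1 (£2789): deductible takes £1700, £1089 remains; patient's 25% is £272.25. Cost to patient: £1972.25. OOP to date £1972.25. Insurer: £2789 − £1972.25 = £816.75.
Claim 2 (£8412): 25% coinsurance on £8412 = £2103. Cost to patient: £2103. OOP to date £4075.25. Insurer: £8412 − £2103 = £6309.
Claim 3 (£476): deductible met; 25% of £476 = £119. Cost to patient: £119. OOP to date £4194.25. Plan pays £476 − £119 = £357.
Claim 4 (£5337): deductible already satisfied, so patient's share is 25% × £5337 = £1334.25. That would push OOP to £5528.50, over the £4250 cap, so patient pays £4250 − £4194.25 = £55.75. Plan pays £5337 − £55.75 = £5281.25.
Insurer total: £816.75 + £6309 + £357 + £5281.25 = £12764.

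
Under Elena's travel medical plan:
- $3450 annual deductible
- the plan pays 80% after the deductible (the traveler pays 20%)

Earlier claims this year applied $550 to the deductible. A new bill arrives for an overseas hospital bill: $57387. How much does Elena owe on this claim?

$550 of the $3450 deductible is already met, leaving $2900.
After the $2900 deductible portion, $57387 − $2900 = $54487 is subject to coinsurance.
Coinsurance: $54487 × 20% = $10897.40.
So the traveler owes $2900 + $10897.40 = $13797.40.

$13797.40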